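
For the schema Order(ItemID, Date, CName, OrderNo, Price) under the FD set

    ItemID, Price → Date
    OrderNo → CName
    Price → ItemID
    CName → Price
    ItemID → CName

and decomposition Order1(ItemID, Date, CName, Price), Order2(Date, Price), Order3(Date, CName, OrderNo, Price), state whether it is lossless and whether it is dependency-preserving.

Lossless test (chase): Rows 1 and 2 agree on Price; apply Price→ItemID and equate their ItemID entries. Rows 1 and 3 agree on Price; apply Price→ItemID and equate their ItemID entries. Rows 1 and 2 agree on ItemID; apply ItemID→CName and equate their CName entries. Row 3 is now all distinguished symbols — the join is lossless.
Dependency preservation: every FD's attributes lie within a single fragment, so each can be enforced locally — preserved.

lossless and dependency-preserving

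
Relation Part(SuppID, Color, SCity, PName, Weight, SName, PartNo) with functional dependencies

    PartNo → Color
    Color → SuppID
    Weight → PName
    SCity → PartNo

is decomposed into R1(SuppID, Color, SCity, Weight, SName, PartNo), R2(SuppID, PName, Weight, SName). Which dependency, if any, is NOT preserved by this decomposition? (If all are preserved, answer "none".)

none

PartNo → Color lies within R1.
Color → SuppID lies within R1.
Weight → PName lies within R2.
SCity → PartNo lies within R1.
Every dependency is enforceable on the fragments, so the decomposition is dependency-preserving.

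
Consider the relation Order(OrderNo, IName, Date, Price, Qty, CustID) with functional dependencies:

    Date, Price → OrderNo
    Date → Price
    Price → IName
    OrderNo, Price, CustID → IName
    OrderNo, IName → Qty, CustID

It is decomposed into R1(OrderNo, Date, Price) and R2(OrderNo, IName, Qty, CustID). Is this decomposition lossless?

Common attributes: R1 ∩ R2 = {OrderNo}.
No dependency enlarges {OrderNo}, so (OrderNo)⁺ = {OrderNo}.
The closure contains neither all of R1 = {OrderNo, Date, Price} nor all of R2 = {OrderNo, IName, Qty, CustID}, so the common attributes are not a superkey of either fragment. The join is lossy.

No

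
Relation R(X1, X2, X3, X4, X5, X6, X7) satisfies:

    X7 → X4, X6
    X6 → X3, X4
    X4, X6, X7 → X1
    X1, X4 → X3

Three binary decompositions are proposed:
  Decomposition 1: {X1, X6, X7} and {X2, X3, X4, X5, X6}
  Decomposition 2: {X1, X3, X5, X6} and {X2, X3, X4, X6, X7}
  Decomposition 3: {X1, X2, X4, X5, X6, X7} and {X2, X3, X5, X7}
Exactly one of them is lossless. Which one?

Decomposition 3

Decomposition 1: common = {X6}, closure = {X3, X4, X6} → lossy.
Decomposition 2: common = {X3, X6}, closure = {X3, X4, X6} → lossy.
Decomposition 3: common = {X2, X5, X7}, closure = {X1, X2, X3, X4, X5, X6, X7} → lossless.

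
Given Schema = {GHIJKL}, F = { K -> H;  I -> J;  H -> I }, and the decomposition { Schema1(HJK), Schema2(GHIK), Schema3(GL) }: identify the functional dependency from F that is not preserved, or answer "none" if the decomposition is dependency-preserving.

Check I → J: no single fragment contains all of {IJ}, and the restricted closure of {I} across the fragments never reaches {J}.
K → H is preserved.
H → I is preserved.

I -> J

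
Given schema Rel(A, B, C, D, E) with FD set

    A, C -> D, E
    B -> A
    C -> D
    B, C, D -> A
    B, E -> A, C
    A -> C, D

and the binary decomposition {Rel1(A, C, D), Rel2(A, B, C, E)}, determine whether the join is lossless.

Yes

Common attributes: Rel1 ∩ Rel2 = {A, C}.
Closure of {A, C}: A, C → D, E applies, adding D, E. So (A, C)⁺ = {A, C, D, E}.
This closure contains every attribute of Rel1, so Rel1 ∩ Rel2 → Rel1. The join is lossless.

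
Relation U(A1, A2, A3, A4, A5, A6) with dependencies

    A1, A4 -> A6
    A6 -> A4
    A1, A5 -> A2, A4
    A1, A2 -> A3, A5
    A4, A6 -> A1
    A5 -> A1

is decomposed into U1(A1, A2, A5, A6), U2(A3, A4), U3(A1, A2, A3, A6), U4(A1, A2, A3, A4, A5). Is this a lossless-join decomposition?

Chase test. Columns are A1, A2, A3, A4, A5, A6; row i has aⱼ where attribute j ∈ Ui, else bᵢⱼ.
Initial tableau (one row per fragment):
  row 1: a1 a2 b13 b14 a5 a6
  row 2: b21 b22 a3 a4 b25 b26
  row 3: a1 a2 a3 b34 b35 a6
  row 4: a1 a2 a3 a4 a5 b46
Rows 1 and 3 agree on A6; apply A6→A4 and equate their A4 entries.
Rows 1 and 4 agree on A1, A5; apply A1, A5→A2, A4 and equate their A2, A4 entries.
Rows 1 and 3 agree on A1, A2; apply A1, A2→A3, A5 and equate their A3, A5 entries.
Rows 1 and 4 agree on A1, A4; apply A1, A4→A6 and equate their A6 entries.
Row 1 is now all distinguished symbols — the join is lossless.

Yes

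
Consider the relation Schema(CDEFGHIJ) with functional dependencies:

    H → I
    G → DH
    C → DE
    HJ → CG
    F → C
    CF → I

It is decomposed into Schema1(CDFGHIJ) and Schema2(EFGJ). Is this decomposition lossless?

Common attributes: Schema1 ∩ Schema2 = {FGJ}.
Closure of {FGJ}: G → DH applies, adding DH; HJ → CG applies, adding C; CF → I applies, adding I; C → DE applies, adding E. So (FGJ)⁺ = {CDEFGHIJ}.
This closure contains every attribute of Schema1, so Schema1 ∩ Schema2 → Schema1. The join is lossless.

Yes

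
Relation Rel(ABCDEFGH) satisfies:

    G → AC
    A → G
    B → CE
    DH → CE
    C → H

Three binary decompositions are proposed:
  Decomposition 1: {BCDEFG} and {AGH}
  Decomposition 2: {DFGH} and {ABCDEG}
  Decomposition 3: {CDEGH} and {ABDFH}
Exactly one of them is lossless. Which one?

Decomposition 1

Decomposition 1: common = {G}, closure = {ACGH} → lossless.
Decomposition 2: common = {DG}, closure = {ACDEGH} → lossy.
Decomposition 3: common = {DH}, closure = {CDEH} → lossy.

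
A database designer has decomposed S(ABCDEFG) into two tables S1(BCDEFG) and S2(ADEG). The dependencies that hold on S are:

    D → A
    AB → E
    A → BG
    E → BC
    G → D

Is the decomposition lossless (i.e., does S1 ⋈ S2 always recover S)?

Yes

Common attributes: S1 ∩ S2 = {DEG}.
Closure of {DEG}: D → A applies, adding A; A → BG applies, adding B; E → BC applies, adding C. So (DEG)⁺ = {ABCDEG}.
This closure contains every attribute of S2, so S1 ∩ S2 → S2. The join is lossless.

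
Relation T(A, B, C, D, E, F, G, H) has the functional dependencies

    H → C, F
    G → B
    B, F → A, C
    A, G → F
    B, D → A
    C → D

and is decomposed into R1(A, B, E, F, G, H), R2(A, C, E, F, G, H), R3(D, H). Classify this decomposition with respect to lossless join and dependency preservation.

lossless but not dependency-preserving

Lossless test (chase): Rows 1 and 2 agree on H; apply H→C, F and equate their C, F entries. Rows 1 and 3 agree on H; apply H→C, F and equate their C, F entries. Rows 1 and 2 agree on G; apply G→B and equate their B entries. Rows 1 and 2 agree on C; apply C→D and equate their D entries. Rows 1 and 3 agree on C; apply C→D and equate their D entries. Row 1 is now all distinguished symbols — the join is lossless.
Dependency preservation: the restricted closure of {B, F} across the fragments never reaches {A, C}, so B, F → A, C cannot be enforced without a join — not preserved.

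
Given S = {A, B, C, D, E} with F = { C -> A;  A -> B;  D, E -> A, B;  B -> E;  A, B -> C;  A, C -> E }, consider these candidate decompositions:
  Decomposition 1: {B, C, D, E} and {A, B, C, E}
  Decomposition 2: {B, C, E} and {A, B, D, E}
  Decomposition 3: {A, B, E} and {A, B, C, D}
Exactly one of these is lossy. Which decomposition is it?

Decomposition 1: common = {B, C, E}, closure = {A, B, C, E} → lossless.
Decomposition 2: common = {B, E}, closure = {B, E} → lossy.
Decomposition 3: common = {A, B}, closure = {A, B, C, E} → lossless.

Decomposition 2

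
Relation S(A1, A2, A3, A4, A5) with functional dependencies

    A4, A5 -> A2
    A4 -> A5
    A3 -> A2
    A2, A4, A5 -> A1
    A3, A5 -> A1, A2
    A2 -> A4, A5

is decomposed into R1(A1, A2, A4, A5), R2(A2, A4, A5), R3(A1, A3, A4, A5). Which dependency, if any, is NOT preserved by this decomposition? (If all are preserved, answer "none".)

A4, A5 → A2 lies within R1.
A4 → A5 lies within R1.
A3 → A2: restricted closure across fragments reaches A2.
A2, A4, A5 → A1 lies within R1.
A3, A5 → A1, A2: restricted closure across fragments reaches A1, A2.
A2 → A4, A5 lies within R1.
Every dependency is enforceable on the fragments, so the decomposition is dependency-preserving.

none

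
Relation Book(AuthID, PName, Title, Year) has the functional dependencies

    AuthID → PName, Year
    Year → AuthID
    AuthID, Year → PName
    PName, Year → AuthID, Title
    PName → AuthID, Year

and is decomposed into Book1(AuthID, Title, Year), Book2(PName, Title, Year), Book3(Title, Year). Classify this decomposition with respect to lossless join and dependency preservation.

Lossless test (chase): Rows 1 and 2 agree on Year; apply Year→AuthID and equate their AuthID entries. Rows 1 and 3 agree on Year; apply Year→AuthID and equate their AuthID entries. Rows 1 and 2 agree on AuthID, Year; apply AuthID, Year→PName and equate their PName entries. Rows 1 and 3 agree on AuthID, Year; apply AuthID, Year→PName and equate their PName entries. Row 1 is now all distinguished symbols — the join is lossless.
Dependency preservation: AuthID → PName, Year; AuthID, Year → PName; PName, Year → AuthID, Title; PName → AuthID, Year are not contained in any single fragment, but the restricted closure of each left-hand side across the fragments still reaches the right-hand side; the remaining FDs each lie inside some fragment. All dependencies are preserved.

lossless and dependency-preserving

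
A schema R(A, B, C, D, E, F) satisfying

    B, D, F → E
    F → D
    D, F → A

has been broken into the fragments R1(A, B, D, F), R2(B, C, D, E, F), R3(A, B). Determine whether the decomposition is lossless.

Chase test. Columns are A, B, C, D, E, F; row i has aⱼ where attribute j ∈ Ri, else bᵢⱼ.
Initial tableau (one row per fragment):
  row 1: a1 a2 b13 a4 b15 a6
  row 2: b21 a2 a3 a4 a5 a6
  row 3: a1 a2 b33 b34 b35 b36
Rows 1 and 2 agree on B, D, F; apply B, D, F→E and equate their E entries.
Rows 1 and 2 agree on D, F; apply D, F→A and equate their A entries.
Row 2 is now all distinguished symbols — the join is lossless.

Yes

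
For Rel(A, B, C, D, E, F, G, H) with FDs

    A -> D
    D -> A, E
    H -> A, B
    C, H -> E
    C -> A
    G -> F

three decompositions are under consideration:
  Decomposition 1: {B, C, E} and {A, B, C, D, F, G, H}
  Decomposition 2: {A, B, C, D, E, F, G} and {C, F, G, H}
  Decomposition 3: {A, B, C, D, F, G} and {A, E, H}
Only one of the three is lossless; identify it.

Decomposition 1

Decomposition 1: common = {B, C}, closure = {A, B, C, D, E} → lossless.
Decomposition 2: common = {C, F, G}, closure = {A, C, D, E, F, G} → lossy.
Decomposition 3: common = {A}, closure = {A, D, E} → lossy.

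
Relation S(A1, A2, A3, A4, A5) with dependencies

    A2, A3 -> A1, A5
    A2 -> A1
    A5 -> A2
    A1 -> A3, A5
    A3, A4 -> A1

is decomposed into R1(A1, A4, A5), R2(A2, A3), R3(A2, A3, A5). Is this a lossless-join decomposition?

Yes

Chase test. Columns are A1, A2, A3, A4, A5; row i has aⱼ where attribute j ∈ Ri, else bᵢⱼ.
Initial tableau (one row per fragment):
  row 1: a1 b12 b13 a4 a5
  row 2: b21 a2 a3 b24 b25
  row 3: b31 a2 a3 b34 a5
Rows 2 and 3 agree on A2, A3; apply A2, A3→A1, A5 and equate their A1, A5 entries.
Rows 1 and 2 agree on A5; apply A5→A2 and equate their A2 entries.
Rows 1 and 2 agree on A2; apply A2→A1 and equate their A1 entries.
Rows 1 and 2 agree on A1; apply A1→A3, A5 and equate their A3, A5 entries.
Row 1 is now all distinguished symbols — the join is lossless.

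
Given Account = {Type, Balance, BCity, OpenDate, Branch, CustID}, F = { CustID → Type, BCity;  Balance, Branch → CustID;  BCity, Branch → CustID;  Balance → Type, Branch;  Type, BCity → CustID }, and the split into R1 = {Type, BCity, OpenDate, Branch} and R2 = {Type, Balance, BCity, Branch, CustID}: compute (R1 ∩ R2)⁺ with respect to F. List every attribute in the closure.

Type, BCity, Branch, CustID

R1 ∩ R2 = {Type, BCity, Branch}.
BCity, Branch → CustID applies, adding CustID
Closure: {Type, BCity, Branch, CustID}.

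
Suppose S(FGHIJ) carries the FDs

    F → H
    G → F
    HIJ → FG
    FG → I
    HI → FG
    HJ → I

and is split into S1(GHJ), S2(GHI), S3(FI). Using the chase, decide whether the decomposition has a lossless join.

No

Chase test. Columns are FGHIJ; row i has aⱼ where attribute j ∈ Si, else bᵢⱼ.
Initial tableau (one row per fragment):
  row 1: b11 a2 a3 b14 a5
  row 2: b21 a2 a3 a4 b25
  row 3: a1 b32 b33 a4 b35
Rows 1 and 2 agree on G; apply G→F and equate their F entries.
Rows 1 and 2 agree on FG; apply FG→I and equate their I entries.
No row becomes fully distinguished — the join is lossy.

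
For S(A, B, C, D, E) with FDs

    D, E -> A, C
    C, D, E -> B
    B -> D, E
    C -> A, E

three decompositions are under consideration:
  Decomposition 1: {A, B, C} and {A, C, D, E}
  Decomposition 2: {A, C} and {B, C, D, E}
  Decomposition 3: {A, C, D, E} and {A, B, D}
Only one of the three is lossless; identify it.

Decomposition 2

Decomposition 1: common = {A, C}, closure = {A, C, E} → lossy.
Decomposition 2: common = {C}, closure = {A, C, E} → lossless.
Decomposition 3: common = {A, D}, closure = {A, D} → lossy.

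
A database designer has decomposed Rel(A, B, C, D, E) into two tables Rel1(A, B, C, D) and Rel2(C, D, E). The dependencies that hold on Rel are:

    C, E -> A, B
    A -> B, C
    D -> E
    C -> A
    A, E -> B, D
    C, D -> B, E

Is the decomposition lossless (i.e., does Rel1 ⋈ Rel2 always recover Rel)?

Yes

Common attributes: Rel1 ∩ Rel2 = {C, D}.
Closure of {C, D}: D → E applies, adding E; C → A applies, adding A; A, E → B, D applies, adding B. So (C, D)⁺ = {A, B, C, D, E}.
This closure contains every attribute of Rel1, so Rel1 ∩ Rel2 → Rel1. The join is lossless.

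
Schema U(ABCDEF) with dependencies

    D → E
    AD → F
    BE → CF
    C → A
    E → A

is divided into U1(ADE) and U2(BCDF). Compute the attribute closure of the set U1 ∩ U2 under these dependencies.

U1 ∩ U2 = {D}.
D → E applies, adding E
E → A applies, adding A
AD → F applies, adding F
Closure: {ADEF}.

ADEF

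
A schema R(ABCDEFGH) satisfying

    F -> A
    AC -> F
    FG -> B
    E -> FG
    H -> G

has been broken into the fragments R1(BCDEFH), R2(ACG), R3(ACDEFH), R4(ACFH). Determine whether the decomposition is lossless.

No

Chase test. Columns are ABCDEFGH; row i has aⱼ where attribute j ∈ Ri, else bᵢⱼ.
Initial tableau (one row per fragment):
  row 1: b11 a2 a3 a4 a5 a6 b17 a8
  row 2: a1 b22 a3 b24 b25 b26 a7 b28
  row 3: a1 b32 a3 a4 a5 a6 b37 a8
  row 4: a1 b42 a3 b44 b45 a6 b47 a8
Rows 1 and 3 agree on F; apply F→A and equate their A entries.
Rows 1 and 2 agree on AC; apply AC→F and equate their F entries.
Rows 1 and 3 agree on E; apply E→FG and equate their FG entries.
Rows 1 and 4 agree on H; apply H→G and equate their G entries.
Rows 1 and 3 agree on FG; apply FG→B and equate their B entries.
Rows 1 and 4 agree on FG; apply FG→B and equate their B entries.
No row becomes fully distinguished — the join is lossy.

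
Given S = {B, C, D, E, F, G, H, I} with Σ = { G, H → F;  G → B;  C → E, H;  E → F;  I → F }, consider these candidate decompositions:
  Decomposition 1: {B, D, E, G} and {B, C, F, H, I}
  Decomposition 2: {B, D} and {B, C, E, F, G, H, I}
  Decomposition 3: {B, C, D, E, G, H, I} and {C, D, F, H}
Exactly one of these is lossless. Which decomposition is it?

Decomposition 3

Decomposition 1: common = {B}, closure = {B} → lossy.
Decomposition 2: common = {B}, closure = {B} → lossy.
Decomposition 3: common = {C, D, H}, closure = {C, D, E, F, H} → lossless.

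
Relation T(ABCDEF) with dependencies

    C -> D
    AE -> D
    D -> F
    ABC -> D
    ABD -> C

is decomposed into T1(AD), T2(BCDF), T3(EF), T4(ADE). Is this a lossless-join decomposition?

No

Chase test. Columns are ABCDEF; row i has aⱼ where attribute j ∈ Ti, else bᵢⱼ.
Initial tableau (one row per fragment):
  row 1: a1 b12 b13 a4 b15 b16
  row 2: b21 a2 a3 a4 b25 a6
  row 3: b31 b32 b33 b34 a5 a6
  row 4: a1 b42 b43 a4 a5 b46
Rows 1 and 2 agree on D; apply D→F and equate their F entries.
Rows 1 and 4 agree on D; apply D→F and equate their F entries.
No row becomes fully distinguished — the join is lossy.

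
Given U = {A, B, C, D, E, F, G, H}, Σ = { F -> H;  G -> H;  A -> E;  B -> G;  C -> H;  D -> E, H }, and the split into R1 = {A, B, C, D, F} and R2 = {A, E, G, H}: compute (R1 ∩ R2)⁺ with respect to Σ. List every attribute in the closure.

R1 ∩ R2 = {A}.
A → E applies, adding E
Closure: {A, E}.

A, E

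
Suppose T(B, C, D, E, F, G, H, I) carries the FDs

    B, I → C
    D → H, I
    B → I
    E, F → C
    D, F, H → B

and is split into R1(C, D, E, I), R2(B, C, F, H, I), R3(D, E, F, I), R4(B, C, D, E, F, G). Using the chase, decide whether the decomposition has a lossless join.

No

Chase test. Columns are B, C, D, E, F, G, H, I; row i has aⱼ where attribute j ∈ Ri, else bᵢⱼ.
Initial tableau (one row per fragment):
  row 1: b11 a2 a3 a4 b15 b16 b17 a8
  row 2: a1 a2 b23 b24 a5 b26 a7 a8
  row 3: b31 b32 a3 a4 a5 b36 b37 a8
  row 4: a1 a2 a3 a4 a5 a6 b47 b48
Rows 1 and 3 agree on D; apply D→H, I and equate their H, I entries.
Rows 1 and 4 agree on D; apply D→H, I and equate their H, I entries.
Rows 3 and 4 agree on E, F; apply E, F→C and equate their C entries.
Rows 3 and 4 agree on D, F, H; apply D, F, H→B and equate their B entries.
No row becomes fully distinguished — the join is lossy.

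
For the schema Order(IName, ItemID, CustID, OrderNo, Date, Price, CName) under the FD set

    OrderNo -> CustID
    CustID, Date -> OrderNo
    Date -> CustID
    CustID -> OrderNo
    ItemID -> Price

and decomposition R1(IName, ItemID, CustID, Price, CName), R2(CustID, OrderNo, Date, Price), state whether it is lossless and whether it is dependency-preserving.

Lossless test: (CustID, Price)⁺ = {CustID, OrderNo, Price}, which is a superkey of neither fragment — lossy.
Dependency preservation: every FD's attributes lie within a single fragment, so each can be enforced locally — preserved.

lossy but dependency-preserving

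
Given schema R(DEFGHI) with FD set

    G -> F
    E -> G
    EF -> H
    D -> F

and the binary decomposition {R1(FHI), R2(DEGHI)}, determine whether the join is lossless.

No

Common attributes: R1 ∩ R2 = {HI}.
No dependency enlarges {HI}, so (HI)⁺ = {HI}.
The closure contains neither all of R1 = {FHI} nor all of R2 = {DEGHI}, so the common attributes are not a superkey of either fragment. The join is lossy.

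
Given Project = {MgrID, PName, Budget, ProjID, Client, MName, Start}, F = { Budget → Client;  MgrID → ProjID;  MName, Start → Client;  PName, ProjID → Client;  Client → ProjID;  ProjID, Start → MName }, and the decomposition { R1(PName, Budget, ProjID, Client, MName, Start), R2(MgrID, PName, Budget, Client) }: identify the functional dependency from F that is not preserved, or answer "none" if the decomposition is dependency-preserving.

MgrID → ProjID

Check MgrID → ProjID: no single fragment contains all of {MgrID, ProjID}, and the restricted closure of {MgrID} across the fragments never reaches {ProjID}.
Budget → Client is preserved.
MName, Start → Client is preserved.
PName, ProjID → Client is preserved.
Client → ProjID is preserved.
ProjID, Start → MName is preserved.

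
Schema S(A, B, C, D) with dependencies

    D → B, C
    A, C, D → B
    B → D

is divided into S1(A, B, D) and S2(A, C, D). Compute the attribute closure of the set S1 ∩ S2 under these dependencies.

S1 ∩ S2 = {A, D}.
D → B, C applies, adding B, C
Closure: {A, B, C, D}.

A, B, C, D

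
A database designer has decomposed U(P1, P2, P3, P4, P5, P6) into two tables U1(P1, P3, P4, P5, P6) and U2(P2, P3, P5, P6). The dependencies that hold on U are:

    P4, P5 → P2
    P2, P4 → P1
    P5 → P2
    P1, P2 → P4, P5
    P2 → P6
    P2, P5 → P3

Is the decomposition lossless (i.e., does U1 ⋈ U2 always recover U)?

Yes

Common attributes: U1 ∩ U2 = {P3, P5, P6}.
Closure of {P3, P5, P6}: P5 → P2 applies, adding P2. So (P3, P5, P6)⁺ = {P2, P3, P5, P6}.
This closure contains every attribute of U2, so U1 ∩ U2 → U2. The join is lossless.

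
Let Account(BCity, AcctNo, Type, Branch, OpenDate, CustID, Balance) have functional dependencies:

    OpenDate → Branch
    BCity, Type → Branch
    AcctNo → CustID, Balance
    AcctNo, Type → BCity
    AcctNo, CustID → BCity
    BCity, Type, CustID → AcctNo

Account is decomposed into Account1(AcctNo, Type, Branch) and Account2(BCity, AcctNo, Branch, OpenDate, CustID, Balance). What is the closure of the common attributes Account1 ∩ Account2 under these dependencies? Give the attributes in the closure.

Account1 ∩ Account2 = {AcctNo, Branch}.
AcctNo → CustID, Balance applies, adding CustID, Balance
AcctNo, CustID → BCity applies, adding BCity
Closure: {BCity, AcctNo, Branch, CustID, Balance}.

BCity, AcctNo, Branch, CustID, Balance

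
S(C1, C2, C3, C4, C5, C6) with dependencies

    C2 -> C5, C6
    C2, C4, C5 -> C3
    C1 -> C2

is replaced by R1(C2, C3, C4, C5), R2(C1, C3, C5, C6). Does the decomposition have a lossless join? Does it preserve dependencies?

lossy and not dependency-preserving

Lossless test: (C3, C5)⁺ = {C3, C5}, which is a superkey of neither fragment — lossy.
Dependency preservation: the restricted closure of {C2} across the fragments never reaches {C5, C6}, so C2 → C5, C6 cannot be enforced without a join — not preserved.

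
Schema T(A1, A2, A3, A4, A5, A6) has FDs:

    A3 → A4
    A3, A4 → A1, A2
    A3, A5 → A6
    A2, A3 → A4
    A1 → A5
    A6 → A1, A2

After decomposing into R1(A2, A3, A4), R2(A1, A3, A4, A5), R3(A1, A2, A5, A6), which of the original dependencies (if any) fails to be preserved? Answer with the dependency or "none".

A3, A5 → A6

Check A3, A5 → A6: no single fragment contains all of {A3, A5, A6}, and the restricted closure of {A3, A5} across the fragments never reaches {A6}.
A3 → A4 is preserved.
A3, A4 → A1, A2 is preserved.
A2, A3 → A4 is preserved.
A1 → A5 is preserved.
A6 → A1, A2 is preserved.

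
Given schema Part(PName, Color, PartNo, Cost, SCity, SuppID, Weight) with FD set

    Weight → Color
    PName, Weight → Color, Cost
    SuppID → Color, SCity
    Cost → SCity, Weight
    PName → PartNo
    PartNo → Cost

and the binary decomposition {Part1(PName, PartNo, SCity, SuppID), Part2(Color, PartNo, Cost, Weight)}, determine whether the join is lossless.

Common attributes: Part1 ∩ Part2 = {PartNo}.
Closure of {PartNo}: PartNo → Cost applies, adding Cost; Cost → SCity, Weight applies, adding SCity, Weight; Weight → Color applies, adding Color. So (PartNo)⁺ = {Color, PartNo, Cost, SCity, Weight}.
This closure contains every attribute of Part2, so Part1 ∩ Part2 → Part2. The join is lossless.

Yes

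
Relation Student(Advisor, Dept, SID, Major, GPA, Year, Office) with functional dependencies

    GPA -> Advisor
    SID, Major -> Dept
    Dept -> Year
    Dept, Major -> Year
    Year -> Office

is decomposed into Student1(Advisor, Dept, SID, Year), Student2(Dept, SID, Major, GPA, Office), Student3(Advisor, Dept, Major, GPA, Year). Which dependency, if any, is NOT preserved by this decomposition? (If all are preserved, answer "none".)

Year -> Office

Check Year → Office: no single fragment contains all of {Year, Office}, and the restricted closure of {Year} across the fragments never reaches {Office}.
GPA → Advisor is preserved.
SID, Major → Dept is preserved.
Dept → Year is preserved.
Dept, Major → Year is preserved.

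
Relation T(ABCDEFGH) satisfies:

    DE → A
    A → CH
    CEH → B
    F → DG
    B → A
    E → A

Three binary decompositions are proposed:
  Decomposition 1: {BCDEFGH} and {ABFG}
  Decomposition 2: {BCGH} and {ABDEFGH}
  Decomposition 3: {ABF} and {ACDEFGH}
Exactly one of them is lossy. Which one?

Decomposition 3

Decomposition 1: common = {BFG}, closure = {ABCDFGH} → lossless.
Decomposition 2: common = {BGH}, closure = {ABCGH} → lossless.
Decomposition 3: common = {AF}, closure = {ACDFGH} → lossy.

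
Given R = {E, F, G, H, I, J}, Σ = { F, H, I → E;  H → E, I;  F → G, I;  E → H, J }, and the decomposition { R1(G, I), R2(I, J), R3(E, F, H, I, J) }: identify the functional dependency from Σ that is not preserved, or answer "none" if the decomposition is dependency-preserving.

Check F → G, I: no single fragment contains all of {F, G, I}, and the restricted closure of {F} across the fragments never reaches {G, I}.
F, H, I → E is preserved.
H → E, I is preserved.
E → H, J is preserved.

F → G, I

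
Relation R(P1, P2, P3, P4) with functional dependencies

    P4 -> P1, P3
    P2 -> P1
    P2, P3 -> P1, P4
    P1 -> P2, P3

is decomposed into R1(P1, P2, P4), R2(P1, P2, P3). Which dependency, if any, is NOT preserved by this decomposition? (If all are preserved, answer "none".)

P4 → P1, P3: restricted closure across fragments reaches P1, P3.
P2 → P1 lies within R1.
P2, P3 → P1, P4: restricted closure across fragments reaches P1, P4.
P1 → P2, P3 lies within R2.
Every dependency is enforceable on the fragments, so the decomposition is dependency-preserving.

none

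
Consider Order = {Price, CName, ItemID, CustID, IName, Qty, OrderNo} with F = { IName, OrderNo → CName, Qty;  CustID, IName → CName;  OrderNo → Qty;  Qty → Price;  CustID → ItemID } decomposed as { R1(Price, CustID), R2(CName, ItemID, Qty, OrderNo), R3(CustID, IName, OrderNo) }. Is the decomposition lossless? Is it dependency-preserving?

lossy and not dependency-preserving

Lossless test (chase): Rows 2 and 3 agree on OrderNo; apply OrderNo→Qty and equate their Qty entries. Rows 2 and 3 agree on Qty; apply Qty→Price and equate their Price entries. Rows 1 and 3 agree on CustID; apply CustID→ItemID and equate their ItemID entries. No row becomes fully distinguished — the join is lossy.
Dependency preservation: the restricted closure of {IName, OrderNo} across the fragments never reaches {CName, Qty}, so IName, OrderNo → CName, Qty cannot be enforced without a join — not preserved.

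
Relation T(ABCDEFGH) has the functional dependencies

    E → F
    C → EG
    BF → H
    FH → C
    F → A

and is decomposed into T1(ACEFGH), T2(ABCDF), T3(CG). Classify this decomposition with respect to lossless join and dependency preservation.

Lossless test (chase): Rows 1 and 2 agree on C; apply C→EG and equate their EG entries. Rows 1 and 3 agree on C; apply C→EG and equate their EG entries. Rows 1 and 3 agree on E; apply E→F and equate their F entries. Rows 1 and 3 agree on F; apply F→A and equate their A entries. No row becomes fully distinguished — the join is lossy.
Dependency preservation: the restricted closure of {BF} across the fragments never reaches {H}, so BF → H cannot be enforced without a join — not preserved.

lossy and not dependency-preserving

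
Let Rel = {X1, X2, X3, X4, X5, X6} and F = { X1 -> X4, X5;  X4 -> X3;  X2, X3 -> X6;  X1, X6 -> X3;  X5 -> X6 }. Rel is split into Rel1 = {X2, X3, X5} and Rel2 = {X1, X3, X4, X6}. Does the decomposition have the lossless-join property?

Common attributes: Rel1 ∩ Rel2 = {X3}.
No dependency enlarges {X3}, so (X3)⁺ = {X3}.
The closure contains neither all of Rel1 = {X2, X3, X5} nor all of Rel2 = {X1, X3, X4, X6}, so the common attributes are not a superkey of either fragment. The join is lossy.

No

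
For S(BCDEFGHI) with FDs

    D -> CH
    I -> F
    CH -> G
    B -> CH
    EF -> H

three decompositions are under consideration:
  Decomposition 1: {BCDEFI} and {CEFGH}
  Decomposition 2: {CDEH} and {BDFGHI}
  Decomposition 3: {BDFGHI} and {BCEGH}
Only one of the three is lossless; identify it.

Decomposition 1

Decomposition 1: common = {CEF}, closure = {CEFGH} → lossless.
Decomposition 2: common = {DH}, closure = {CDGH} → lossy.
Decomposition 3: common = {BGH}, closure = {BCGH} → lossy.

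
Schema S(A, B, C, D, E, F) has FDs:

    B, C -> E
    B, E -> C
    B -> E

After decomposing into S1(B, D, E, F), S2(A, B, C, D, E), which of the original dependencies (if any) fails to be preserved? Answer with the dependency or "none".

none

B, C → E lies within S2.
B, E → C lies within S2.
B → E lies within S1.
Every dependency is enforceable on the fragments, so the decomposition is dependency-preserving.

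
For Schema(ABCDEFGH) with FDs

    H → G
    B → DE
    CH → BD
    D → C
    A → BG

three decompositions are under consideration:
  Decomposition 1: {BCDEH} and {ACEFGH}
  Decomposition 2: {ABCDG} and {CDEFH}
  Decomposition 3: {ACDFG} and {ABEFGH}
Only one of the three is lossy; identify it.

Decomposition 1: common = {CEH}, closure = {BCDEGH} → lossless.
Decomposition 2: common = {CD}, closure = {CD} → lossy.
Decomposition 3: common = {AFG}, closure = {ABCDEFG} → lossless.

Decomposition 2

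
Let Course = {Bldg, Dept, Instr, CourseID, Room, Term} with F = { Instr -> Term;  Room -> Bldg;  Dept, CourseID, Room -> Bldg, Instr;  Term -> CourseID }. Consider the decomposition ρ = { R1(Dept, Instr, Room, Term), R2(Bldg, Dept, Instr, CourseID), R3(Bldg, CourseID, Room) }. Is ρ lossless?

Yes

Chase test. Columns are Bldg, Dept, Instr, CourseID, Room, Term; row i has aⱼ where attribute j ∈ Ri, else bᵢⱼ.
Initial tableau (one row per fragment):
  row 1: b11 a2 a3 b14 a5 a6
  row 2: a1 a2 a3 a4 b25 b26
  row 3: a1 b32 b33 a4 a5 b36
Rows 1 and 2 agree on Instr; apply Instr→Term and equate their Term entries.
Rows 1 and 3 agree on Room; apply Room→Bldg and equate their Bldg entries.
Rows 1 and 2 agree on Term; apply Term→CourseID and equate their CourseID entries.
Row 1 is now all distinguished symbols — the join is lossless.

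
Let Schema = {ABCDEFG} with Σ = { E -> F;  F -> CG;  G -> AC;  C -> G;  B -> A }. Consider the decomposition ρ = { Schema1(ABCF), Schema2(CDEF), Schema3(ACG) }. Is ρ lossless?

No

Chase test. Columns are ABCDEFG; row i has aⱼ where attribute j ∈ Schemai, else bᵢⱼ.
Initial tableau (one row per fragment):
  row 1: a1 a2 a3 b14 b15 a6 b17
  row 2: b21 b22 a3 a4 a5 a6 b27
  row 3: a1 b32 a3 b34 b35 b36 a7
Rows 1 and 2 agree on F; apply F→CG and equate their CG entries.
Rows 1 and 2 agree on G; apply G→AC and equate their AC entries.
Rows 1 and 3 agree on C; apply C→G and equate their G entries.
No row becomes fully distinguished — the join is lossy.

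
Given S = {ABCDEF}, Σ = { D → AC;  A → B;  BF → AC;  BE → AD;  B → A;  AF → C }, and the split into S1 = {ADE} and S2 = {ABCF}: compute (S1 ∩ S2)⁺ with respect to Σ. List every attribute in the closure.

AB

S1 ∩ S2 = {A}.
A → B applies, adding B
Closure: {AB}.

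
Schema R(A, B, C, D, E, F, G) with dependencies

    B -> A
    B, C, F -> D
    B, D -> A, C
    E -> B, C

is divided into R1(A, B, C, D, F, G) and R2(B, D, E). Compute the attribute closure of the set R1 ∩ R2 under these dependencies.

R1 ∩ R2 = {B, D}.
B → A applies, adding A
B, D → A, C applies, adding C
Closure: {A, B, C, D}.

A, B, C, D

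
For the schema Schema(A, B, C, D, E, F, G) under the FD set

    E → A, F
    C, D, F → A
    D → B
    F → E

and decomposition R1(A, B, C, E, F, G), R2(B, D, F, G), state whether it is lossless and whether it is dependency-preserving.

Lossless test: (B, F, G)⁺ = {A, B, E, F, G}, which is a superkey of neither fragment — lossy.
Dependency preservation: C, D, F → A is not contained in any single fragment, but the restricted closure of its left-hand side across the fragments still reaches the right-hand side; the remaining FDs each lie inside some fragment. All dependencies are preserved.

lossy but dependency-preserving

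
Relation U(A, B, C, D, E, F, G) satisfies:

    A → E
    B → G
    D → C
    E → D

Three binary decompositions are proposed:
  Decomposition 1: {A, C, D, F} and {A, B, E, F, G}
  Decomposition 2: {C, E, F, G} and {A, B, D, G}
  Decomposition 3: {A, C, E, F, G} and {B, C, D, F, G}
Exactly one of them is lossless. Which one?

Decomposition 1

Decomposition 1: common = {A, F}, closure = {A, C, D, E, F} → lossless.
Decomposition 2: common = {G}, closure = {G} → lossy.
Decomposition 3: common = {C, F, G}, closure = {C, F, G} → lossy.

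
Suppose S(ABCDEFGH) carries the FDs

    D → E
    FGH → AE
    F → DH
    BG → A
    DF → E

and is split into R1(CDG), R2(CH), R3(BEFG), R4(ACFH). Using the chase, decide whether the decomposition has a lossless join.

No

Chase test. Columns are ABCDEFGH; row i has aⱼ where attribute j ∈ Ri, else bᵢⱼ.
Initial tableau (one row per fragment):
  row 1: b11 b12 a3 a4 b15 b16 a7 b18
  row 2: b21 b22 a3 b24 b25 b26 b27 a8
  row 3: b31 a2 b33 b34 a5 a6 a7 b38
  row 4: a1 b42 a3 b44 b45 a6 b47 a8
Rows 3 and 4 agree on F; apply F→DH and equate their DH entries.
Rows 3 and 4 agree on DF; apply DF→E and equate their E entries.
No row becomes fully distinguished — the join is lossy.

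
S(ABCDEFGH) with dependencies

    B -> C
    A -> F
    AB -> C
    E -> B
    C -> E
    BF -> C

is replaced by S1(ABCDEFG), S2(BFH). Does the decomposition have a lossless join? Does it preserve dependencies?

lossy but dependency-preserving

Lossless test: (BF)⁺ = {BCEF}, which is a superkey of neither fragment — lossy.
Dependency preservation: every FD's attributes lie within a single fragment, so each can be enforced locally — preserved.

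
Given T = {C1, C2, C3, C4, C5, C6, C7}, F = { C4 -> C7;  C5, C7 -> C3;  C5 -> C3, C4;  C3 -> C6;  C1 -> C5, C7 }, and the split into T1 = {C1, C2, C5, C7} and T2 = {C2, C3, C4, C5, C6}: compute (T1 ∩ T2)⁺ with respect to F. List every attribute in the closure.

T1 ∩ T2 = {C2, C5}.
C5 → C3, C4 applies, adding C3, C4
C3 → C6 applies, adding C6
C4 → C7 applies, adding C7
Closure: {C2, C3, C4, C5, C6, C7}.

C2, C3, C4, C5, C6, C7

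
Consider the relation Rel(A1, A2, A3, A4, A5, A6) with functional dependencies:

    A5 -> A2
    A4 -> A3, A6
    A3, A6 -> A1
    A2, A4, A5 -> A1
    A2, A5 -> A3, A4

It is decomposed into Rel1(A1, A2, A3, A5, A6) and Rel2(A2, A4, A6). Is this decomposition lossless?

Common attributes: Rel1 ∩ Rel2 = {A2, A6}.
No dependency enlarges {A2, A6}, so (A2, A6)⁺ = {A2, A6}.
The closure contains neither all of Rel1 = {A1, A2, A3, A5, A6} nor all of Rel2 = {A2, A4, A6}, so the common attributes are not a superkey of either fragment. The join is lossy.

No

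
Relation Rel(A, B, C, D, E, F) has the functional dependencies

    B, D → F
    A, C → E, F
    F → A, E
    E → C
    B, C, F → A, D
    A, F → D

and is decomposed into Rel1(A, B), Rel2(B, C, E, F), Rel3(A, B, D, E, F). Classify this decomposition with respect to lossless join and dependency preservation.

Lossless test (chase): Rows 2 and 3 agree on F; apply F→A, E and equate their A, E entries. Rows 2 and 3 agree on E; apply E→C and equate their C entries. Rows 2 and 3 agree on B, C, F; apply B, C, F→A, D and equate their A, D entries. Row 2 is now all distinguished symbols — the join is lossless.
Dependency preservation: the restricted closure of {A, C} across the fragments never reaches {E, F}, so A, C → E, F cannot be enforced without a join — not preserved.

lossless but not dependency-preserving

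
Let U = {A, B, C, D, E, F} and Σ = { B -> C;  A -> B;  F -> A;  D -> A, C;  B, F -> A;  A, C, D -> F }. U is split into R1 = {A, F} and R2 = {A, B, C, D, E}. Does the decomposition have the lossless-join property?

Common attributes: R1 ∩ R2 = {A}.
Closure of {A}: A → B applies, adding B; B → C applies, adding C. So (A)⁺ = {A, B, C}.
The closure contains neither all of R1 = {A, F} nor all of R2 = {A, B, C, D, E}, so the common attributes are not a superkey of either fragment. The join is lossy.

No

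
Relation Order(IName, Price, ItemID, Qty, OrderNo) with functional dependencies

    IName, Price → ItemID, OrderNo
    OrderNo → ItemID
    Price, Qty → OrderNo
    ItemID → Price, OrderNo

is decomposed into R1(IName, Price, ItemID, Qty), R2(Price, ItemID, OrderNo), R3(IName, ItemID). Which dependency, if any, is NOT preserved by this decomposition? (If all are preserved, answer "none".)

none

IName, Price → ItemID, OrderNo: restricted closure across fragments reaches ItemID, OrderNo.
OrderNo → ItemID lies within R2.
Price, Qty → OrderNo: restricted closure across fragments reaches OrderNo.
ItemID → Price, OrderNo lies within R2.
Every dependency is enforceable on the fragments, so the decomposition is dependency-preserving.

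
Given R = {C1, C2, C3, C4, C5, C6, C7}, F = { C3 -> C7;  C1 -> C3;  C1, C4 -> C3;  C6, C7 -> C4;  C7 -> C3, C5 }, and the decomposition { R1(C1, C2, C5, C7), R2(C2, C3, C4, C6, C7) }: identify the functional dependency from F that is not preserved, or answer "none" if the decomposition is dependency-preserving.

C3 → C7 lies within R2.
C1 → C3: restricted closure across fragments reaches C3.
C1, C4 → C3: restricted closure across fragments reaches C3.
C6, C7 → C4 lies within R2.
C7 → C3, C5: restricted closure across fragments reaches C3, C5.
Every dependency is enforceable on the fragments, so the decomposition is dependency-preserving.

none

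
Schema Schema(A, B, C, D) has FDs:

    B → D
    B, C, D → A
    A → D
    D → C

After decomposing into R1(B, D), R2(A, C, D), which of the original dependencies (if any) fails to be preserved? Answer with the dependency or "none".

Check B, C, D → A: no single fragment contains all of {A, B, C, D}, and the restricted closure of {B, C, D} across the fragments never reaches {A}.
B → D is preserved.
A → D is preserved.
D → C is preserved.

B, C, D → A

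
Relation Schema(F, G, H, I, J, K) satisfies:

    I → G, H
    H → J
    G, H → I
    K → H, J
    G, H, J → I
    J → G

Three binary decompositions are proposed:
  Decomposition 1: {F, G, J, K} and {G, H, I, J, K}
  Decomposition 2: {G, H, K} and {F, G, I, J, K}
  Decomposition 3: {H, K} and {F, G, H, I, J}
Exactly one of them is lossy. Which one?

Decomposition 1: common = {G, J, K}, closure = {G, H, I, J, K} → lossless.
Decomposition 2: common = {G, K}, closure = {G, H, I, J, K} → lossless.
Decomposition 3: common = {H}, closure = {G, H, I, J} → lossy.

Decomposition 3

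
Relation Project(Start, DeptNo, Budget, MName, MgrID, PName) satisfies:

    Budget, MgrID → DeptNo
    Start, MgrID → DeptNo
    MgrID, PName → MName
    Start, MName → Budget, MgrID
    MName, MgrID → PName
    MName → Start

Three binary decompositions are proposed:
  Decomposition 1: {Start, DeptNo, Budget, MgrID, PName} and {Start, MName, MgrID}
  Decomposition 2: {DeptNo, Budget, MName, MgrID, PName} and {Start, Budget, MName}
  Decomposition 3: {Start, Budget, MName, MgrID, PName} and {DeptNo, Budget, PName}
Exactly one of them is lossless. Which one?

Decomposition 2

Decomposition 1: common = {Start, MgrID}, closure = {Start, DeptNo, MgrID} → lossy.
Decomposition 2: common = {Budget, MName}, closure = {Start, DeptNo, Budget, MName, MgrID, PName} → lossless.
Decomposition 3: common = {Budget, PName}, closure = {Budget, PName} → lossy.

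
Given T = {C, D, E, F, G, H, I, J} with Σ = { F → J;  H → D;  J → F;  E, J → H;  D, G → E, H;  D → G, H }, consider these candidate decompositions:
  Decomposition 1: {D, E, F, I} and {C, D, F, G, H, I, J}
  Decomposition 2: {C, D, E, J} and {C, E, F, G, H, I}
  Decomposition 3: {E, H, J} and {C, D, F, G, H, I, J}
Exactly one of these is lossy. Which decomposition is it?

Decomposition 2

Decomposition 1: common = {D, F, I}, closure = {D, E, F, G, H, I, J} → lossless.
Decomposition 2: common = {C, E}, closure = {C, E} → lossy.
Decomposition 3: common = {H, J}, closure = {D, E, F, G, H, J} → lossless.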